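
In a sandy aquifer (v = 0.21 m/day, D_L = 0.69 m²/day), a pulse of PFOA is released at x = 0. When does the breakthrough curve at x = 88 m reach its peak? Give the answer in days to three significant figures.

404 days

For the 1D instantaneous-source solution, setting ∂C/∂t = 0 at fixed x gives v²t² + 2Dt − x² = 0, so t = (√(D² + v²x²) − D)/v².
√(D² + v²x²) = √(0.69² + 0.21² × 88²) = 18.49; v² = 0.0441.
t = (18.49 − 0.69)/0.0441 = 404 days (vs. the pure-advection estimate x/v = 419 d).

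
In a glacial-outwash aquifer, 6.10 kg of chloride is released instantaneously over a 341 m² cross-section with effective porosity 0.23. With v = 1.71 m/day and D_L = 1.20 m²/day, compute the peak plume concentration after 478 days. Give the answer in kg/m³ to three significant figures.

0.000916 kg/m³

The peak of an instantaneous 1D plume sits at x = vt; there the Gaussian factor is 1 and C_max = M/(n_e·A·√(4πDt)), where n_e·A is the pore area the mass is dissolved in.
√(4πDt) = √(4π × 1.20 × 478) = 84.90 m, so C_max = 6.10/(0.23 × 341 × 84.90) = 0.000916 kg/m³.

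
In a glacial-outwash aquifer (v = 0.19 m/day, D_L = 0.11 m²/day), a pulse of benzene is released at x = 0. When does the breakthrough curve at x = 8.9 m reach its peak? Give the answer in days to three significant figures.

For the 1D instantaneous-source solution, setting ∂C/∂t = 0 at fixed x gives v²t² + 2Dt − x² = 0, so t = (√(D² + v²x²) − D)/v².
√(D² + v²x²) = √(0.11² + 0.19² × 8.9²) = 1.695; v² = 0.0361.
t = (1.695 − 0.11)/0.0361 = 43.9 days (vs. the pure-advection estimate x/v = 46.8 d).

43.9 days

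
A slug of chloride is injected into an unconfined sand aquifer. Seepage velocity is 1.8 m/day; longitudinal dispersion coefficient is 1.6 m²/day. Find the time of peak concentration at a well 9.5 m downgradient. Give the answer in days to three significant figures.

For the 1D instantaneous-source solution, setting ∂C/∂t = 0 at fixed x gives v²t² + 2Dt − x² = 0, so t = (√(D² + v²x²) − D)/v².
√(D² + v²x²) = √(1.6² + 1.8² × 9.5²) = 17.17; v² = 3.24.
t = (17.17 − 1.6)/3.24 = 4.81 days (vs. the pure-advection estimate x/v = 5.28 d).

4.81 days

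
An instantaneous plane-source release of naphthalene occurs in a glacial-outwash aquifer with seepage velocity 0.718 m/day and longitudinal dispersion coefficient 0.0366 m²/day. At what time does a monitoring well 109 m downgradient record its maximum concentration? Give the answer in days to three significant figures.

152 days

For the 1D instantaneous-source solution, setting ∂C/∂t = 0 at fixed x gives v²t² + 2Dt − x² = 0, so t = (√(D² + v²x²) − D)/v².
√(D² + v²x²) = √(0.0366² + 0.718² × 109²) = 78.26; v² = 0.515524.
t = (78.26 − 0.0366)/0.515524 = 152 days (vs. the pure-advection estimate x/v = 152 d).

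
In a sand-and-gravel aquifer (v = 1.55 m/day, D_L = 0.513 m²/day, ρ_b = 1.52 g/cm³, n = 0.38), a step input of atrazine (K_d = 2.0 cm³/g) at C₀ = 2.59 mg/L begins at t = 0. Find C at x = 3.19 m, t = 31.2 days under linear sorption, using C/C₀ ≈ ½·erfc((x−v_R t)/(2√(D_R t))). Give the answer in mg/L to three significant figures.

2.27 mg/L

Retardation factor R = 1 + ρ_b·K_d/n = 1 + 1.52 × 2.0/0.38 = 9.000.
Sorption retards both mechanisms: v_R = v/R = 0.1722 m/day, D_R = D/R = 0.05700 m²/day.
v_R·t = 0.1722 × 31.2 = 5.37264 m; 2√(D_R t) = 2.667 m; argument = (3.19 − 5.37264)/2.667 = -0.8184.
C = C₀ × ½·erfc(-0.8184) = 2.59 × 0.8764 = 2.27 mg/L.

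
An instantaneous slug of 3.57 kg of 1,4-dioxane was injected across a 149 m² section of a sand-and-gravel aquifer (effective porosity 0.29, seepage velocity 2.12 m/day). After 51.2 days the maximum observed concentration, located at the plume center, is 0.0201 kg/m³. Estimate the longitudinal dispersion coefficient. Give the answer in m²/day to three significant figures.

0.0263 m²/day

At the plume center C_max = M/(n_e·A·√(4πDt)), so D = M²/(4πt·(n_e·A·C_max)²).
n_e·A·C_max = 0.29 × 149 × 0.0201 = 0.8685 kg/m.
D = 3.57²/(4π × 51.2 × 0.8685²) = 0.0263 m²/day.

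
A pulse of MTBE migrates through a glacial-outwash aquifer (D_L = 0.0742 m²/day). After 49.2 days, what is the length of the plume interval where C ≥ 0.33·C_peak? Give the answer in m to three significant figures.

The plume is Gaussian with σ = √(2Dt) = √(2 × 0.0742 × 49.2) = 2.702 m.
C/C_peak = exp(−Δx²/(2σ²)) = 0.33 ⇒ Δx = σ·√(−2 ln 0.33) = 2.702 × 1.489 = 4.023 m.
Width = 2Δx = 8.05 m.

8.05 m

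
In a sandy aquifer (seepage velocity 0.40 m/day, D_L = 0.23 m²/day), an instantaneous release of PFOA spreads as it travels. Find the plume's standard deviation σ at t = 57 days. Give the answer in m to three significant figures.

Dispersive spreading gives a Gaussian with σ² = 2Dt; advection only shifts the center.
σ = √(2 × 0.23 × 57) = 5.12 m.

5.12 m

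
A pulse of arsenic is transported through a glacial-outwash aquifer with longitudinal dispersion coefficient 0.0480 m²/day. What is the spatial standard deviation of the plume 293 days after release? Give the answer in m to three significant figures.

Dispersive spreading gives a Gaussian with σ² = 2Dt; advection only shifts the center.
σ = √(2 × 0.0480 × 293) = 5.30 m.

5.30 m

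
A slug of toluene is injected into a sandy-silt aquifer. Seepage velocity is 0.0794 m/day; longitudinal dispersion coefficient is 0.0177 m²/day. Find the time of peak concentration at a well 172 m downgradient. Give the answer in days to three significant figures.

2160 days

For the 1D instantaneous-source solution, setting ∂C/∂t = 0 at fixed x gives v²t² + 2Dt − x² = 0, so t = (√(D² + v²x²) − D)/v².
√(D² + v²x²) = √(0.0177² + 0.0794² × 172²) = 13.66; v² = 0.00630436.
t = (13.66 − 0.0177)/0.00630436 = 2160 days (vs. the pure-advection estimate x/v = 2170 d).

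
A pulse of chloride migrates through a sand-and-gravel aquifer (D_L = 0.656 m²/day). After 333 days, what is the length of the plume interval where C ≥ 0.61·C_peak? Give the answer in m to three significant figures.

The plume is Gaussian with σ = √(2Dt) = √(2 × 0.656 × 333) = 20.90 m.
C/C_peak = exp(−Δx²/(2σ²)) = 0.61 ⇒ Δx = σ·√(−2 ln 0.61) = 20.90 × 0.9943 = 20.78 m.
Width = 2Δx = 41.6 m.

41.6 m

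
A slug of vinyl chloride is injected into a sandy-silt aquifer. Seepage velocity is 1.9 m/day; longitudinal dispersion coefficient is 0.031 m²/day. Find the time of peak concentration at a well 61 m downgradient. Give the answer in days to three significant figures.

32.1 days

For the 1D instantaneous-source solution, setting ∂C/∂t = 0 at fixed x gives v²t² + 2Dt − x² = 0, so t = (√(D² + v²x²) − D)/v².
√(D² + v²x²) = √(0.031² + 1.9² × 61²) = 115.9; v² = 3.61.
t = (115.9 − 0.031)/3.61 = 32.1 days (vs. the pure-advection estimate x/v = 32.1 d).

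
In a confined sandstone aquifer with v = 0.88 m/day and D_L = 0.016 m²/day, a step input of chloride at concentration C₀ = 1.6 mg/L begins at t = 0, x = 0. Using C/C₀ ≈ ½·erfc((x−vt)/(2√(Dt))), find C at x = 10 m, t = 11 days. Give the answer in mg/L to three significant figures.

0.472 mg/L

For a continuous step input, C/C₀ ≈ ½·erfc((x−vt)/(2√(Dt))).
vt = 0.88 × 11 = 9.68 m and 2√(Dt) = 2√(0.016 × 11) = 0.8390 m.
Argument (x−vt)/(2√(Dt)) = (10 − 9.68)/0.8390 = 0.3814; ½·erfc(0.3814) = 0.2948.
C = 1.6 × 0.2948 = 0.472 mg/L.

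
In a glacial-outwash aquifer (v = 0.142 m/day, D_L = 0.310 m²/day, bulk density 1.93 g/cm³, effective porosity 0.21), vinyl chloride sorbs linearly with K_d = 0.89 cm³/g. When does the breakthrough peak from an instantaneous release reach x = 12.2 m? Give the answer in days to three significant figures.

Retardation factor R = 1 + ρ_b·K_d/n = 1 + 1.93 × 0.89/0.21 = 9.180.
Sorption retards both mechanisms: v_R = v/R = 0.01547 m/day, D_R = D/R = 0.03377 m²/day.
Peak time from v_R²t² + 2D_R t − x² = 0: t = (√(D_R² + v_R²x²) − D_R)/v_R².
√(D_R² + v_R²x²) = √(0.03377² + 0.01547² × 12.2²) = 0.1917; v_R² = 0.0002393.
t = (0.1917 − 0.03377)/0.0002393 = 660 days.

660 days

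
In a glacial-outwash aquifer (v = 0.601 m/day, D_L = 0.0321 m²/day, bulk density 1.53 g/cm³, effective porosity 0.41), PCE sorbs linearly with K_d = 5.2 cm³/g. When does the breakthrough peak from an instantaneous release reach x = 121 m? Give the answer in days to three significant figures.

Retardation factor R = 1 + ρ_b·K_d/n = 1 + 1.53 × 5.2/0.41 = 20.40.
Sorption retards both mechanisms: v_R = v/R = 0.02946 m/day, D_R = D/R = 0.001574 m²/day.
Peak time from v_R²t² + 2D_R t − x² = 0: t = (√(D_R² + v_R²x²) − D_R)/v_R².
√(D_R² + v_R²x²) = √(0.001574² + 0.02946² × 121²) = 3.565; v_R² = 0.0008679.
t = (3.565 − 0.001574)/0.0008679 = 4110 days.

4110 days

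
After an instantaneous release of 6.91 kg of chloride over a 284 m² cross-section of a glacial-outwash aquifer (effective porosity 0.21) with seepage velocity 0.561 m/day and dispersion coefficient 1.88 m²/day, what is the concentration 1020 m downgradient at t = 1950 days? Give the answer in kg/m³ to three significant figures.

0.000372 kg/m³

For an instantaneous plane source, C(x,t) = M/(n_e·A·√(4πDt)) · exp(−(x−vt)²/(4Dt)), with n_e·A the pore (flow) area.
Plume center vt = 0.561 × 1950 = 1093.95 m, so the well at 1020 m is 73.95 m upgradient of the peak.
√(4πDt) = 214.6 m, giving peak height M/(n_e·A·√(4πDt)) = 6.91/(0.21 × 284 × 214.6) = 0.0005399 kg/m³.
(x−vt)²/(4Dt) = (-73.95)²/(4 × 1.88 × 1950) = 0.3729; exp(−0.3729) = 0.6887.
C = 0.0005399 × 0.6887 = 0.000372 kg/m³.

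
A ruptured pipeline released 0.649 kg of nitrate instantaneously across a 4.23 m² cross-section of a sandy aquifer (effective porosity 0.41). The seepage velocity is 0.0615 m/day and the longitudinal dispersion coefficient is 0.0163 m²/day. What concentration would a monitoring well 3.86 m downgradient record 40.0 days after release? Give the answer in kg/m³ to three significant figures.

0.0617 kg/m³

For an instantaneous plane source, C(x,t) = M/(n_e·A·√(4πDt)) · exp(−(x−vt)²/(4Dt)), with n_e·A the pore (flow) area.
Plume center vt = 0.0615 × 40.0 = 2.46 m, so the well at 3.86 m is 1.4 m downgradient of the peak.
√(4πDt) = 2.862 m, giving peak height M/(n_e·A·√(4πDt)) = 0.649/(0.41 × 4.23 × 2.862) = 0.1308 kg/m³.
(x−vt)²/(4Dt) = (1.4)²/(4 × 0.0163 × 40.0) = 0.7515; exp(−0.7515) = 0.4717.
C = 0.1308 × 0.4717 = 0.0617 kg/m³.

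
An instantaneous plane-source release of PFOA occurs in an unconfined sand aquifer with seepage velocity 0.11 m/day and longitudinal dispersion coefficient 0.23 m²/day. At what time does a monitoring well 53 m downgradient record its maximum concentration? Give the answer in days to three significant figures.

For the 1D instantaneous-source solution, setting ∂C/∂t = 0 at fixed x gives v²t² + 2Dt − x² = 0, so t = (√(D² + v²x²) − D)/v².
√(D² + v²x²) = √(0.23² + 0.11² × 53²) = 5.835; v² = 0.0121.
t = (5.835 − 0.23)/0.0121 = 463 days (vs. the pure-advection estimate x/v = 482 d).

463 days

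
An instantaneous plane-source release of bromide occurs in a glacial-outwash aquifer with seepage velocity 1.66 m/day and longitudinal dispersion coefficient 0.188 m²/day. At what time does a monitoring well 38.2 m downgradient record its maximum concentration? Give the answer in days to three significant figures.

22.9 days

For the 1D instantaneous-source solution, setting ∂C/∂t = 0 at fixed x gives v²t² + 2Dt − x² = 0, so t = (√(D² + v²x²) − D)/v².
√(D² + v²x²) = √(0.188² + 1.66² × 38.2²) = 63.41; v² = 2.7556.
t = (63.41 − 0.188)/2.7556 = 22.9 days (vs. the pure-advection estimate x/v = 23.0 d).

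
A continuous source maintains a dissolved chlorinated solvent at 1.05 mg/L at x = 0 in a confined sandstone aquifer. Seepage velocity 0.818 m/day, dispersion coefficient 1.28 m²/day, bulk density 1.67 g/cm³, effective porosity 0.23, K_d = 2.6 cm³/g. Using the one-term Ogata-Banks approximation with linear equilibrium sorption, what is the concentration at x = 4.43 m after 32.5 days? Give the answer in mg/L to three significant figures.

Retardation factor R = 1 + ρ_b·K_d/n = 1 + 1.67 × 2.6/0.23 = 19.88.
Sorption retards both mechanisms: v_R = v/R = 0.04115 m/day, D_R = D/R = 0.06439 m²/day.
v_R·t = 0.04115 × 32.5 = 1.337375 m; 2√(D_R t) = 2.893 m; argument = (4.43 − 1.337375)/2.893 = 1.069.
C = C₀ × ½·erfc(1.069) = 1.05 × 0.06529 = 0.0686 mg/L.

0.0686 mg/L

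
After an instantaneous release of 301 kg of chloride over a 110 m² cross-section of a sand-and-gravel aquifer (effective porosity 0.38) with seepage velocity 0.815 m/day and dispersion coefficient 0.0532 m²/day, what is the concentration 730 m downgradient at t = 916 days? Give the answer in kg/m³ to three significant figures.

For an instantaneous plane source, C(x,t) = M/(n_e·A·√(4πDt)) · exp(−(x−vt)²/(4Dt)), with n_e·A the pore (flow) area.
Plume center vt = 0.815 × 916 = 746.54 m, so the well at 730 m is 16.54 m upgradient of the peak.
√(4πDt) = 24.75 m, giving peak height M/(n_e·A·√(4πDt)) = 301/(0.38 × 110 × 24.75) = 0.2909 kg/m³.
(x−vt)²/(4Dt) = (-16.54)²/(4 × 0.0532 × 916) = 1.403; exp(−1.403) = 0.2459.
C = 0.2909 × 0.2459 = 0.0715 kg/m³.

0.0715 kg/m³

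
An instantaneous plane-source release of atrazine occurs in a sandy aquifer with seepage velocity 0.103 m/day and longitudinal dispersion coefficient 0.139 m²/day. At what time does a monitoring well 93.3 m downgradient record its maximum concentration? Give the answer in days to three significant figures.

893 days

For the 1D instantaneous-source solution, setting ∂C/∂t = 0 at fixed x gives v²t² + 2Dt − x² = 0, so t = (√(D² + v²x²) − D)/v².
√(D² + v²x²) = √(0.139² + 0.103² × 93.3²) = 9.611; v² = 0.010609.
t = (9.611 − 0.139)/0.010609 = 893 days (vs. the pure-advection estimate x/v = 906 d).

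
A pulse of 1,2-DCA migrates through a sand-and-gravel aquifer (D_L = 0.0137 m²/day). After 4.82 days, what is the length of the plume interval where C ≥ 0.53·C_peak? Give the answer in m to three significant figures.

0.819 m

The plume is Gaussian with σ = √(2Dt) = √(2 × 0.0137 × 4.82) = 0.3634 m.
C/C_peak = exp(−Δx²/(2σ²)) = 0.53 ⇒ Δx = σ·√(−2 ln 0.53) = 0.3634 × 1.127 = 0.4096 m.
Width = 2Δx = 0.819 m.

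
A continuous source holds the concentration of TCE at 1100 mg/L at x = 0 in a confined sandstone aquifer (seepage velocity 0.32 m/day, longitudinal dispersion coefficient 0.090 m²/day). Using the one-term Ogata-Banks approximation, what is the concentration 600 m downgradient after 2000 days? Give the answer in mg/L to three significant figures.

1080 mg/L

For a continuous step input, C/C₀ ≈ ½·erfc((x−vt)/(2√(Dt))).
vt = 0.32 × 2000 = 640 m and 2√(Dt) = 2√(0.090 × 2000) = 26.83 m.
Argument (x−vt)/(2√(Dt)) = (600 − 640)/26.83 = -1.491; ½·erfc(-1.491) = 0.9825.
C = 1100 × 0.9825 = 1080 mg/L.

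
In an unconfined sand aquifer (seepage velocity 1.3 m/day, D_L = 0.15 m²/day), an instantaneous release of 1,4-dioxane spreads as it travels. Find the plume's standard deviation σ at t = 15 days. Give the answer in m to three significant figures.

2.12 m

Dispersive spreading gives a Gaussian with σ² = 2Dt; advection only shifts the center.
σ = √(2 × 0.15 × 15) = 2.12 m.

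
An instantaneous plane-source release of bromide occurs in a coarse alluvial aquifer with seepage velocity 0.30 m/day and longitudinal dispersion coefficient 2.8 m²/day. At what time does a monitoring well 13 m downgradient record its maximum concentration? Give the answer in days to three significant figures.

22.2 days

For the 1D instantaneous-source solution, setting ∂C/∂t = 0 at fixed x gives v²t² + 2Dt − x² = 0, so t = (√(D² + v²x²) − D)/v².
√(D² + v²x²) = √(2.8² + 0.30² × 13²) = 4.801; v² = 0.09.
t = (4.801 − 2.8)/0.09 = 22.2 days (vs. the pure-advection estimate x/v = 43.3 d).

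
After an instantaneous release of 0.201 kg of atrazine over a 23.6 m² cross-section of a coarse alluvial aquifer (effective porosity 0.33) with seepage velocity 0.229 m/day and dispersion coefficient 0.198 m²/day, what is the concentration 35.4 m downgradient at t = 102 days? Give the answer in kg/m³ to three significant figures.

0.000269 kg/m³

For an instantaneous plane source, C(x,t) = M/(n_e·A·√(4πDt)) · exp(−(x−vt)²/(4Dt)), with n_e·A the pore (flow) area.
Plume center vt = 0.229 × 102 = 23.358 m, so the well at 35.4 m is 12.042 m downgradient of the peak.
√(4πDt) = 15.93 m, giving peak height M/(n_e·A·√(4πDt)) = 0.201/(0.33 × 23.6 × 15.93) = 0.001620 kg/m³.
(x−vt)²/(4Dt) = (12.042)²/(4 × 0.198 × 102) = 1.795; exp(−1.795) = 0.1661.
C = 0.001620 × 0.1661 = 0.000269 kg/m³.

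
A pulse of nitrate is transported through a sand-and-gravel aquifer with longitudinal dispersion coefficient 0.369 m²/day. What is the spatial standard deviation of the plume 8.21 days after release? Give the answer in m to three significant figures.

2.46 m

Dispersive spreading gives a Gaussian with σ² = 2Dt; advection only shifts the center.
σ = √(2 × 0.369 × 8.21) = 2.46 m.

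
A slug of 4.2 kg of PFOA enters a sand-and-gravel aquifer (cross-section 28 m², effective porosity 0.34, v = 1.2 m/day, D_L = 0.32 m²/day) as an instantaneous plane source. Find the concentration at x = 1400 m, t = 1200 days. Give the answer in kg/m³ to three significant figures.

For an instantaneous plane source, C(x,t) = M/(n_e·A·√(4πDt)) · exp(−(x−vt)²/(4Dt)), with n_e·A the pore (flow) area.
Plume center vt = 1.2 × 1200 = 1440 m, so the well at 1400 m is 40 m upgradient of the peak.
√(4πDt) = 69.47 m, giving peak height M/(n_e·A·√(4πDt)) = 4.2/(0.34 × 28 × 69.47) = 0.006351 kg/m³.
(x−vt)²/(4Dt) = (-40)²/(4 × 0.32 × 1200) = 1.042; exp(−1.042) = 0.3527.
C = 0.006351 × 0.3527 = 0.00224 kg/m³.

0.00224 kg/m³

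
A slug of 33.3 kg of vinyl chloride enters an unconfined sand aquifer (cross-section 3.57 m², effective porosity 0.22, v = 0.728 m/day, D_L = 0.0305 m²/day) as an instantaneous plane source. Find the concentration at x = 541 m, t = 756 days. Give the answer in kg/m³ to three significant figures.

For an instantaneous plane source, C(x,t) = M/(n_e·A·√(4πDt)) · exp(−(x−vt)²/(4Dt)), with n_e·A the pore (flow) area.
Plume center vt = 0.728 × 756 = 550.368 m, so the well at 541 m is 9.368 m upgradient of the peak.
√(4πDt) = 17.02 m, giving peak height M/(n_e·A·√(4πDt)) = 33.3/(0.22 × 3.57 × 17.02) = 2.491 kg/m³.
(x−vt)²/(4Dt) = (-9.368)²/(4 × 0.0305 × 756) = 0.9515; exp(−0.9515) = 0.3862.
C = 2.491 × 0.3862 = 0.962 kg/m³.

0.962 kg/m³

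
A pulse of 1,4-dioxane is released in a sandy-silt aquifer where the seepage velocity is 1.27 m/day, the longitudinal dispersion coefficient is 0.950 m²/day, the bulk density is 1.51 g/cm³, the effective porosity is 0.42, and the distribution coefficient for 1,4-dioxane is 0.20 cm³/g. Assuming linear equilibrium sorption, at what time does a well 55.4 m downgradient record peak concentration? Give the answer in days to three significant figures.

74.0 days

Retardation factor R = 1 + ρ_b·K_d/n = 1 + 1.51 × 0.20/0.42 = 1.719.
Sorption retards both mechanisms: v_R = v/R = 0.7388 m/day, D_R = D/R = 0.5526 m²/day.
Peak time from v_R²t² + 2D_R t − x² = 0: t = (√(D_R² + v_R²x²) − D_R)/v_R².
√(D_R² + v_R²x²) = √(0.5526² + 0.7388² × 55.4²) = 40.93; v_R² = 0.5458.
t = (40.93 − 0.5526)/0.5458 = 74.0 days.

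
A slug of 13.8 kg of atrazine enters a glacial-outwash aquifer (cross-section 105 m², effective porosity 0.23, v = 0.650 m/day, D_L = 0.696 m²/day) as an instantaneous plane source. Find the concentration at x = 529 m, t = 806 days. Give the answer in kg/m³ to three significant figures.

For an instantaneous plane source, C(x,t) = M/(n_e·A·√(4πDt)) · exp(−(x−vt)²/(4Dt)), with n_e·A the pore (flow) area.
Plume center vt = 0.650 × 806 = 523.9 m, so the well at 529 m is 5.1 m downgradient of the peak.
√(4πDt) = 83.96 m, giving peak height M/(n_e·A·√(4πDt)) = 13.8/(0.23 × 105 × 83.96) = 0.006806 kg/m³.
(x−vt)²/(4Dt) = (5.1)²/(4 × 0.696 × 806) = 0.01159; exp(−0.01159) = 0.9885.
C = 0.006806 × 0.9885 = 0.00673 kg/m³.

0.00673 kg/m³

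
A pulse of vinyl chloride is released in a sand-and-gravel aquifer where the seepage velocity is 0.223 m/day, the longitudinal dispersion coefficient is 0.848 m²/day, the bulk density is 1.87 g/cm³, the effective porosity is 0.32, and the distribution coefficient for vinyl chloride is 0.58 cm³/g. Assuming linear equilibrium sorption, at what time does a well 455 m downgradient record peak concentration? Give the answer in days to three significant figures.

Retardation factor R = 1 + ρ_b·K_d/n = 1 + 1.87 × 0.58/0.32 = 4.389.
Sorption retards both mechanisms: v_R = v/R = 0.05081 m/day, D_R = D/R = 0.1932 m²/day.
Peak time from v_R²t² + 2D_R t − x² = 0: t = (√(D_R² + v_R²x²) − D_R)/v_R².
√(D_R² + v_R²x²) = √(0.1932² + 0.05081² × 455²) = 23.12; v_R² = 0.002582.
t = (23.12 − 0.1932)/0.002582 = 8880 days.

8880 days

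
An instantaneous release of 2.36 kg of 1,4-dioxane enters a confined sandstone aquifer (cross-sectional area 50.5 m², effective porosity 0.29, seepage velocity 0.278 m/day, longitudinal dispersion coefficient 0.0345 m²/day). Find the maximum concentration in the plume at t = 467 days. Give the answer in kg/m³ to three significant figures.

0.0113 kg/m³

The peak of an instantaneous 1D plume sits at x = vt; there the Gaussian factor is 1 and C_max = M/(n_e·A·√(4πDt)), where n_e·A is the pore area the mass is dissolved in.
√(4πDt) = √(4π × 0.0345 × 467) = 14.23 m, so C_max = 2.36/(0.29 × 50.5 × 14.23) = 0.0113 kg/m³.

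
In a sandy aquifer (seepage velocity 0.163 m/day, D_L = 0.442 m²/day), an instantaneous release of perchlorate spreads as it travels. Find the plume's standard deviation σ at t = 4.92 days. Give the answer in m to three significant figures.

2.09 m

Dispersive spreading gives a Gaussian with σ² = 2Dt; advection only shifts the center.
σ = √(2 × 0.442 × 4.92) = 2.09 m.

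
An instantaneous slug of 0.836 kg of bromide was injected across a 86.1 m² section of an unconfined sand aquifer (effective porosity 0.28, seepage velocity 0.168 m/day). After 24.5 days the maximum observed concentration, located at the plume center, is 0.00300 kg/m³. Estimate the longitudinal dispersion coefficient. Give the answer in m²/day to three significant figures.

0.434 m²/day

At the plume center C_max = M/(n_e·A·√(4πDt)), so D = M²/(4πt·(n_e·A·C_max)²).
n_e·A·C_max = 0.28 × 86.1 × 0.00300 = 0.07232 kg/m.
D = 0.836²/(4π × 24.5 × 0.07232²) = 0.434 m²/day.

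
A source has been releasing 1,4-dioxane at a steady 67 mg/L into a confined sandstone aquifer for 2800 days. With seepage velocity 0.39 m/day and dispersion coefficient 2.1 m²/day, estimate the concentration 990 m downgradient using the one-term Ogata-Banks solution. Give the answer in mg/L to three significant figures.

55.4 mg/L

For a continuous step input, C/C₀ ≈ ½·erfc((x−vt)/(2√(Dt))).
vt = 0.39 × 2800 = 1092 m and 2√(Dt) = 2√(2.1 × 2800) = 153.4 m.
Argument (x−vt)/(2√(Dt)) = (990 − 1092)/153.4 = -0.6649; ½·erfc(-0.6649) = 0.8265.
C = 67 × 0.8265 = 55.4 mg/L.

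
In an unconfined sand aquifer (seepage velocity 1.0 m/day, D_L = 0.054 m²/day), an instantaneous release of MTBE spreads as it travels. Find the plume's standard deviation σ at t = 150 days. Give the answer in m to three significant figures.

4.02 m

Dispersive spreading gives a Gaussian with σ² = 2Dt; advection only shifts the center.
σ = √(2 × 0.054 × 150) = 4.02 m.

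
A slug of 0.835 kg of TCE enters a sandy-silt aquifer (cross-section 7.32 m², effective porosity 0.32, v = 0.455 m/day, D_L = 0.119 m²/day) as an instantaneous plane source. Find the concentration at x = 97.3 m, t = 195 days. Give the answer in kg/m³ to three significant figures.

For an instantaneous plane source, C(x,t) = M/(n_e·A·√(4πDt)) · exp(−(x−vt)²/(4Dt)), with n_e·A the pore (flow) area.
Plume center vt = 0.455 × 195 = 88.725 m, so the well at 97.3 m is 8.575 m downgradient of the peak.
√(4πDt) = 17.08 m, giving peak height M/(n_e·A·√(4πDt)) = 0.835/(0.32 × 7.32 × 17.08) = 0.02087 kg/m³.
(x−vt)²/(4Dt) = (8.575)²/(4 × 0.119 × 195) = 0.7922; exp(−0.7922) = 0.4528.
C = 0.02087 × 0.4528 = 0.00945 kg/m³.

0.00945 kg/m³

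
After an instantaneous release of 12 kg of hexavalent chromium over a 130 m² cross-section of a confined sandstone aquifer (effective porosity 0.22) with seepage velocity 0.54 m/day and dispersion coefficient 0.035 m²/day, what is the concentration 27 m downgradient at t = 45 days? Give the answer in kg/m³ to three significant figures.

0.0297 kg/m³

For an instantaneous plane source, C(x,t) = M/(n_e·A·√(4πDt)) · exp(−(x−vt)²/(4Dt)), with n_e·A the pore (flow) area.
Plume center vt = 0.54 × 45 = 24.3 m, so the well at 27 m is 2.7 m downgradient of the peak.
√(4πDt) = 4.449 m, giving peak height M/(n_e·A·√(4πDt)) = 12/(0.22 × 130 × 4.449) = 0.09431 kg/m³.
(x−vt)²/(4Dt) = (2.7)²/(4 × 0.035 × 45) = 1.157; exp(−1.157) = 0.3144.
C = 0.09431 × 0.3144 = 0.0297 kg/m³.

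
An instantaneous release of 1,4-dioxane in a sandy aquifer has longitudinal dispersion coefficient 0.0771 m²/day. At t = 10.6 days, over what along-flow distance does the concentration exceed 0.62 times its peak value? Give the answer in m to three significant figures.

2.50 m

The plume is Gaussian with σ = √(2Dt) = √(2 × 0.0771 × 10.6) = 1.278 m.
C/C_peak = exp(−Δx²/(2σ²)) = 0.62 ⇒ Δx = σ·√(−2 ln 0.62) = 1.278 × 0.9778 = 1.250 m.
Width = 2Δx = 2.50 m.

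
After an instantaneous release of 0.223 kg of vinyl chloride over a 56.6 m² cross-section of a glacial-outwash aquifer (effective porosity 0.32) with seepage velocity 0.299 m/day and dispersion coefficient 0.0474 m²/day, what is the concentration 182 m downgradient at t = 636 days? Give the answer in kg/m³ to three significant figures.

0.000364 kg/m³

For an instantaneous plane source, C(x,t) = M/(n_e·A·√(4πDt)) · exp(−(x−vt)²/(4Dt)), with n_e·A the pore (flow) area.
Plume center vt = 0.299 × 636 = 190.164 m, so the well at 182 m is 8.164 m upgradient of the peak.
√(4πDt) = 19.46 m, giving peak height M/(n_e·A·√(4πDt)) = 0.223/(0.32 × 56.6 × 19.46) = 0.0006327 kg/m³.
(x−vt)²/(4Dt) = (-8.164)²/(4 × 0.0474 × 636) = 0.5527; exp(−0.5527) = 0.5754.
C = 0.0006327 × 0.5754 = 0.000364 kg/m³.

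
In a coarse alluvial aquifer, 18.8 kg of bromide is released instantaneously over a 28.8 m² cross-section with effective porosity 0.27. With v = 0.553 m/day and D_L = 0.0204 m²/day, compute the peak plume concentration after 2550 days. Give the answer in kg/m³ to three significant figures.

0.0946 kg/m³

The peak of an instantaneous 1D plume sits at x = vt; there the Gaussian factor is 1 and C_max = M/(n_e·A·√(4πDt)), where n_e·A is the pore area the mass is dissolved in.
√(4πDt) = √(4π × 0.0204 × 2550) = 25.57 m, so C_max = 18.8/(0.27 × 28.8 × 25.57) = 0.0946 kg/m³.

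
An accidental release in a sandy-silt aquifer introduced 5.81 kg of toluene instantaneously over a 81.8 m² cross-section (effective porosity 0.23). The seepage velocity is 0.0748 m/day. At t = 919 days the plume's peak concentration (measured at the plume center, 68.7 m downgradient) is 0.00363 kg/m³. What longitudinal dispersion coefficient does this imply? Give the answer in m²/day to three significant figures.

0.627 m²/day

At the plume center C_max = M/(n_e·A·√(4πDt)), so D = M²/(4πt·(n_e·A·C_max)²).
n_e·A·C_max = 0.23 × 81.8 × 0.00363 = 0.06829 kg/m.
D = 5.81²/(4π × 919 × 0.06829²) = 0.627 m²/day.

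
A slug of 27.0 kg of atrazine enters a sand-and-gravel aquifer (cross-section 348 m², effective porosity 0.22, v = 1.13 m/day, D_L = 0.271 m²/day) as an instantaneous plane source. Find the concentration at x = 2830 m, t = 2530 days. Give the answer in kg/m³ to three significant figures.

For an instantaneous plane source, C(x,t) = M/(n_e·A·√(4πDt)) · exp(−(x−vt)²/(4Dt)), with n_e·A the pore (flow) area.
Plume center vt = 1.13 × 2530 = 2858.9 m, so the well at 2830 m is 28.9 m upgradient of the peak.
√(4πDt) = 92.82 m, giving peak height M/(n_e·A·√(4πDt)) = 27.0/(0.22 × 348 × 92.82) = 0.003799 kg/m³.
(x−vt)²/(4Dt) = (-28.9)²/(4 × 0.271 × 2530) = 0.3045; exp(−0.3045) = 0.7375.
C = 0.003799 × 0.7375 = 0.00280 kg/m³.

0.00280 kg/m³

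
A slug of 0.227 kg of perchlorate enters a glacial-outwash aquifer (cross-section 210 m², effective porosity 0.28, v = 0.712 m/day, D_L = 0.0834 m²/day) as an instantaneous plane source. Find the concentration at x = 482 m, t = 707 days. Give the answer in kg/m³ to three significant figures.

For an instantaneous plane source, C(x,t) = M/(n_e·A·√(4πDt)) · exp(−(x−vt)²/(4Dt)), with n_e·A the pore (flow) area.
Plume center vt = 0.712 × 707 = 503.384 m, so the well at 482 m is 21.384 m upgradient of the peak.
√(4πDt) = 27.22 m, giving peak height M/(n_e·A·√(4πDt)) = 0.227/(0.28 × 210 × 27.22) = 0.0001418 kg/m³.
(x−vt)²/(4Dt) = (-21.384)²/(4 × 0.0834 × 707) = 1.939; exp(−1.939) = 0.1438.
C = 0.0001418 × 0.1438 = 2.04e-05 kg/m³.

2.04e-05 kg/m³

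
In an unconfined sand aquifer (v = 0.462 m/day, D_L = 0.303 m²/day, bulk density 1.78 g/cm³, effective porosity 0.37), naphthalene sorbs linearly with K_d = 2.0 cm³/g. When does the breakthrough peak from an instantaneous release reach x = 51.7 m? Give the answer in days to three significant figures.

Retardation factor R = 1 + ρ_b·K_d/n = 1 + 1.78 × 2.0/0.37 = 10.62.
Sorption retards both mechanisms: v_R = v/R = 0.04350 m/day, D_R = D/R = 0.02853 m²/day.
Peak time from v_R²t² + 2D_R t − x² = 0: t = (√(D_R² + v_R²x²) − D_R)/v_R².
√(D_R² + v_R²x²) = √(0.02853² + 0.04350² × 51.7²) = 2.249; v_R² = 0.001892.
t = (2.249 − 0.02853)/0.001892 = 1170 days.

1170 days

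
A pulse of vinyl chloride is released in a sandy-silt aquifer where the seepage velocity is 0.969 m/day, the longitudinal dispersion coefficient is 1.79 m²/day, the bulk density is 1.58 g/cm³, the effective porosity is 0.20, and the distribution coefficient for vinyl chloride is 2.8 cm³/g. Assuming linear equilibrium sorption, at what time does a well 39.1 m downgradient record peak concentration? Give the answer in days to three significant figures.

890 days

Retardation factor R = 1 + ρ_b·K_d/n = 1 + 1.58 × 2.8/0.20 = 23.12.
Sorption retards both mechanisms: v_R = v/R = 0.04191 m/day, D_R = D/R = 0.07742 m²/day.
Peak time from v_R²t² + 2D_R t − x² = 0: t = (√(D_R² + v_R²x²) − D_R)/v_R².
√(D_R² + v_R²x²) = √(0.07742² + 0.04191² × 39.1²) = 1.641; v_R² = 0.001756.
t = (1.641 − 0.07742)/0.001756 = 890 days.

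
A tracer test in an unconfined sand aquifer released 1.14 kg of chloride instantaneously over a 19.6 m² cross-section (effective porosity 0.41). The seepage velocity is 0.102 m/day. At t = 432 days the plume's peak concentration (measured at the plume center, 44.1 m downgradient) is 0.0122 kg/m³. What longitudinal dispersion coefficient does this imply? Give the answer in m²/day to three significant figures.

0.0249 m²/day

At the plume center C_max = M/(n_e·A·√(4πDt)), so D = M²/(4πt·(n_e·A·C_max)²).
n_e·A·C_max = 0.41 × 19.6 × 0.0122 = 0.09804 kg/m.
D = 1.14²/(4π × 432 × 0.09804²) = 0.0249 m²/day.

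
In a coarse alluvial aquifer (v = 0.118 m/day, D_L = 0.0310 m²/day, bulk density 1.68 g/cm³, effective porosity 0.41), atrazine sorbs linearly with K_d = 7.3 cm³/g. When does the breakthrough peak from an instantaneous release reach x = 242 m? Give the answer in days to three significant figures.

Retardation factor R = 1 + ρ_b·K_d/n = 1 + 1.68 × 7.3/0.41 = 30.91.
Sorption retards both mechanisms: v_R = v/R = 0.003818 m/day, D_R = D/R = 0.001003 m²/day.
Peak time from v_R²t² + 2D_R t − x² = 0: t = (√(D_R² + v_R²x²) − D_R)/v_R².
√(D_R² + v_R²x²) = √(0.001003² + 0.003818² × 242²) = 0.9240; v_R² = 1.458e-05.
t = (0.9240 − 0.001003)/1.458e-05 = 63300 days.

63300 days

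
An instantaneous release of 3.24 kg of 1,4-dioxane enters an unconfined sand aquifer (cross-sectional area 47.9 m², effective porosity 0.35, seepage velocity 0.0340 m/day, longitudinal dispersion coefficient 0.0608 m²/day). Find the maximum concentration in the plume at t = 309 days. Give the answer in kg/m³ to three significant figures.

0.0126 kg/m³

The peak of an instantaneous 1D plume sits at x = vt; there the Gaussian factor is 1 and C_max = M/(n_e·A·√(4πDt)), where n_e·A is the pore area the mass is dissolved in.
√(4πDt) = √(4π × 0.0608 × 309) = 15.37 m, so C_max = 3.24/(0.35 × 47.9 × 15.37) = 0.0126 kg/m³.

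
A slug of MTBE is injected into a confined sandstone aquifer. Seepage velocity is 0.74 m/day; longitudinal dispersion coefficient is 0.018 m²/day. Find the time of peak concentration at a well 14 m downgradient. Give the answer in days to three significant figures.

For the 1D instantaneous-source solution, setting ∂C/∂t = 0 at fixed x gives v²t² + 2Dt − x² = 0, so t = (√(D² + v²x²) − D)/v².
√(D² + v²x²) = √(0.018² + 0.74² × 14²) = 10.36; v² = 0.5476.
t = (10.36 − 0.018)/0.5476 = 18.9 days (vs. the pure-advection estimate x/v = 18.9 d).

18.9 days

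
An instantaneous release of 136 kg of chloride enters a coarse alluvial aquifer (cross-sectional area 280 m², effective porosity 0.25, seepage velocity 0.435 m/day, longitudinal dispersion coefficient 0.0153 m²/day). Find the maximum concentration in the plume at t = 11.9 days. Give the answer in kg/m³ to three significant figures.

The peak of an instantaneous 1D plume sits at x = vt; there the Gaussian factor is 1 and C_max = M/(n_e·A·√(4πDt)), where n_e·A is the pore area the mass is dissolved in.
√(4πDt) = √(4π × 0.0153 × 11.9) = 1.513 m, so C_max = 136/(0.25 × 280 × 1.513) = 1.28 kg/m³.

1.28 kg/m³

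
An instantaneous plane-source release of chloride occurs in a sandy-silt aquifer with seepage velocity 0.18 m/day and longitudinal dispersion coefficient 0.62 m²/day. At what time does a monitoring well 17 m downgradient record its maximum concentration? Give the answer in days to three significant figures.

77.2 days

For the 1D instantaneous-source solution, setting ∂C/∂t = 0 at fixed x gives v²t² + 2Dt − x² = 0, so t = (√(D² + v²x²) − D)/v².
√(D² + v²x²) = √(0.62² + 0.18² × 17²) = 3.122; v² = 0.0324.
t = (3.122 − 0.62)/0.0324 = 77.2 days (vs. the pure-advection estimate x/v = 94.4 d).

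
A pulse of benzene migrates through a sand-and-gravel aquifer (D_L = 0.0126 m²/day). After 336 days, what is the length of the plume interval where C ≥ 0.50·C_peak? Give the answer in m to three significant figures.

The plume is Gaussian with σ = √(2Dt) = √(2 × 0.0126 × 336) = 2.910 m.
C/C_peak = exp(−Δx²/(2σ²)) = 0.50 ⇒ Δx = σ·√(−2 ln 0.50) = 2.910 × 1.177 = 3.425 m.
Width = 2Δx = 6.85 m.

6.85 m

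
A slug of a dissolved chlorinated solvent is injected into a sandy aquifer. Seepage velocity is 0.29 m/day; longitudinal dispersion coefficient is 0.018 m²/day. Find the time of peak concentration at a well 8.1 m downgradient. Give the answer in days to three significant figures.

27.7 days

For the 1D instantaneous-source solution, setting ∂C/∂t = 0 at fixed x gives v²t² + 2Dt − x² = 0, so t = (√(D² + v²x²) − D)/v².
√(D² + v²x²) = √(0.018² + 0.29² × 8.1²) = 2.349; v² = 0.0841.
t = (2.349 − 0.018)/0.0841 = 27.7 days (vs. the pure-advection estimate x/v = 27.9 d).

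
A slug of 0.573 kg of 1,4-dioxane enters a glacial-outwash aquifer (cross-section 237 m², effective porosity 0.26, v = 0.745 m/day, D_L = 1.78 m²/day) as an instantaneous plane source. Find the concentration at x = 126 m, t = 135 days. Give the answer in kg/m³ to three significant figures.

8.64e-05 kg/m³

For an instantaneous plane source, C(x,t) = M/(n_e·A·√(4πDt)) · exp(−(x−vt)²/(4Dt)), with n_e·A the pore (flow) area.
Plume center vt = 0.745 × 135 = 100.575 m, so the well at 126 m is 25.425 m downgradient of the peak.
√(4πDt) = 54.95 m, giving peak height M/(n_e·A·√(4πDt)) = 0.573/(0.26 × 237 × 54.95) = 0.0001692 kg/m³.
(x−vt)²/(4Dt) = (25.425)²/(4 × 1.78 × 135) = 0.6725; exp(−0.6725) = 0.5104.
C = 0.0001692 × 0.5104 = 8.64e-05 kg/m³.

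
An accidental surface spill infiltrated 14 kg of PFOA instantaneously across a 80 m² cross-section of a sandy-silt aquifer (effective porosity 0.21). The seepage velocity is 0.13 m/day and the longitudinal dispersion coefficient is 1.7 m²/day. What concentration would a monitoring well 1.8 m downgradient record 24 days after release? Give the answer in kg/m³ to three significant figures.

0.0364 kg/m³

For an instantaneous plane source, C(x,t) = M/(n_e·A·√(4πDt)) · exp(−(x−vt)²/(4Dt)), with n_e·A the pore (flow) area.
Plume center vt = 0.13 × 24 = 3.12 m, so the well at 1.8 m is 1.32 m upgradient of the peak.
√(4πDt) = 22.64 m, giving peak height M/(n_e·A·√(4πDt)) = 14/(0.21 × 80 × 22.64) = 0.03681 kg/m³.
(x−vt)²/(4Dt) = (-1.32)²/(4 × 1.7 × 24) = 0.01068; exp(−0.01068) = 0.9894.
C = 0.03681 × 0.9894 = 0.0364 kg/m³.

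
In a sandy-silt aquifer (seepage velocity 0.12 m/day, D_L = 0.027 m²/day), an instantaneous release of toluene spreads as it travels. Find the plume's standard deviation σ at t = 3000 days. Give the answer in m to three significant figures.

12.7 m

Dispersive spreading gives a Gaussian with σ² = 2Dt; advection only shifts the center.
σ = √(2 × 0.027 × 3000) = 12.7 m.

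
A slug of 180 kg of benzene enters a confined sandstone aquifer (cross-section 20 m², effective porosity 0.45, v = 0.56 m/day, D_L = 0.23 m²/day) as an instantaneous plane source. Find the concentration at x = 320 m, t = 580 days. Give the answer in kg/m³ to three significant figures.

0.468 kg/m³

For an instantaneous plane source, C(x,t) = M/(n_e·A·√(4πDt)) · exp(−(x−vt)²/(4Dt)), with n_e·A the pore (flow) area.
Plume center vt = 0.56 × 580 = 324.8 m, so the well at 320 m is 4.8 m upgradient of the peak.
√(4πDt) = 40.94 m, giving peak height M/(n_e·A·√(4πDt)) = 180/(0.45 × 20 × 40.94) = 0.4885 kg/m³.
(x−vt)²/(4Dt) = (-4.8)²/(4 × 0.23 × 580) = 0.04318; exp(−0.04318) = 0.9577.
C = 0.4885 × 0.9577 = 0.468 kg/m³.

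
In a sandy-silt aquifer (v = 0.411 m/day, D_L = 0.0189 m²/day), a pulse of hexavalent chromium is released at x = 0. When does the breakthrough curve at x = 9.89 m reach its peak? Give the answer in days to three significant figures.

24.0 days

For the 1D instantaneous-source solution, setting ∂C/∂t = 0 at fixed x gives v²t² + 2Dt − x² = 0, so t = (√(D² + v²x²) − D)/v².
√(D² + v²x²) = √(0.0189² + 0.411² × 9.89²) = 4.065; v² = 0.168921.
t = (4.065 − 0.0189)/0.168921 = 24.0 days (vs. the pure-advection estimate x/v = 24.1 d).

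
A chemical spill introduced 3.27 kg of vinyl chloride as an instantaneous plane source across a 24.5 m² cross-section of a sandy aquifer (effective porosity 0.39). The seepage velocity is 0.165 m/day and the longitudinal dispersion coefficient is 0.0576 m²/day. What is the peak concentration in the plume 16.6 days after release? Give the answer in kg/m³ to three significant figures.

The peak of an instantaneous 1D plume sits at x = vt; there the Gaussian factor is 1 and C_max = M/(n_e·A·√(4πDt)), where n_e·A is the pore area the mass is dissolved in.
√(4πDt) = √(4π × 0.0576 × 16.6) = 3.466 m, so C_max = 3.27/(0.39 × 24.5 × 3.466) = 0.0987 kg/m³.

0.0987 kg/m³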